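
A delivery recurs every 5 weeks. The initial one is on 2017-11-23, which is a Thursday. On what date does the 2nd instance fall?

2017-12-28

The 2nd occurrence is 1 interval after the first: 1 × 35 = 35 days after 2017-11-23.
November has 30 days — 7 days to the end of November leaves 28.
28 days into December → 2017-12-28.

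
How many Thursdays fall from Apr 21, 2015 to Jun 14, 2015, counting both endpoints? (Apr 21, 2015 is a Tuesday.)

Apr 21, 2015 is a Tuesday; the first Thursday on or after it is Apr 23, 2015 (2 days later).
From Apr 23, 2015 to Jun 14, 2015: 7 + 31 + 14 = 52 days (rest of Apr, May, Jun).
52 ÷ 7 = 7 full weeks with remainder 3, so 7 more Thursdays after the first → 8.

8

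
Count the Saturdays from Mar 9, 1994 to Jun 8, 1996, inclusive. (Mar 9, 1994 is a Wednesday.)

Mar 9, 1994 is a Wednesday; the first Saturday on or after it is Mar 12, 1994 (3 days later).
From Mar 12, 1994 to Jun 8, 1996: 294 + 365 + 160 = 819 days (rest of 1994, 1995, to Jun 8, 1996 in 1996).
819 ÷ 7 = 117 full weeks with remainder 0, so 117 more Saturdays after the first → 118.

118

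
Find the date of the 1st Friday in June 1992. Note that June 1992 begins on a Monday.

June 1992 begins on a Monday, so the first Friday is June 5 (4 days later).

June 5, 1992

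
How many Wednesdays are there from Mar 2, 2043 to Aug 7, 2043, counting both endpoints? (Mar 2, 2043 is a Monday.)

Mar 2, 2043 is a Monday; the first Wednesday on or after it is Mar 4, 2043 (2 days later).
From Mar 4, 2043 to Aug 7, 2043: 27 + 30 + 31 + 30 + 31 + 7 = 156 days (rest of Mar, Apr, May, Jun, Jul, Aug).
156 ÷ 7 = 22 full weeks with remainder 2, so 22 more Wednesdays after the first → 23.

23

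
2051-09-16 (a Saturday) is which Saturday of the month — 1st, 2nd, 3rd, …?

Day 16 falls in week ⌈16/7⌉ of the month.
Days 1–7 hold the 1st Saturday, 8–14 the 2nd, 15–21 the 3rd, 22–28 the 4th, 29–31 the 5th.
16 is in the range for the 3rd.

3rd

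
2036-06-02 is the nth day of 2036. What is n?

Days in months before June: 31 + 29 + 31 + 30 + 31 = 152.
Plus 2 days into June → day 154.

154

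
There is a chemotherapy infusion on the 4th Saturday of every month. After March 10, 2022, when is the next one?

March 2022 starts on a Tuesday; its first Saturday is the 5th, so the 4th Saturday is the 26th — March 26, 2022.
March 26, 2022 is after March 10, 2022, so that is the next one.

March 26, 2022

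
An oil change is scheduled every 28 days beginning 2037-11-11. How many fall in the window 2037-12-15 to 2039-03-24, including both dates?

Occurrences land 28·i days after 2037-11-11 for i = 0, 1, 2, …
2037-12-15 is 34 days after the start; 34 ÷ 28 = 1 remainder 6; since the remainder is 6, round up to i = 2. First occurrence in the window: #3 on 2038-01-06 (2×28 = 56 days in).
2039-03-24 is 498 days after the start; 498 ÷ 28 = 17 remainder 22. Last occurrence in the window: #18 on 2039-03-02.
Occurrences #3 through #18: 16 in total.

16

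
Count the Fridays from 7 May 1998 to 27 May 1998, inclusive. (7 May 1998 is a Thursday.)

3

7 May 1998 is a Thursday; the first Friday on or after it is 8 May 1998 (1 day later).
From 8 May 1998 to 27 May 1998 is 27 − 8 = 19 days.
19 ÷ 7 = 2 full weeks with remainder 5, so 2 more Fridays after the first → 3.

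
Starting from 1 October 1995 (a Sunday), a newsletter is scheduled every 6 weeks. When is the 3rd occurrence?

24 December 1995

The 3rd occurrence is 2 intervals after the first: 2 × 42 = 84 days after 1 October 1995.
October has 31 days — 30 days to the end of October leaves 54.
November has 30 days (24 left).
24 days into December → 24 December 1995.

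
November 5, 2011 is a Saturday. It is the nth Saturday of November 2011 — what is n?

Day 5 falls in week ⌈5/7⌉ of the month.
Days 1–7 hold the 1st Saturday, 8–14 the 2nd, 15–21 the 3rd, 22–28 the 4th, 29–31 the 5th.
5 is in the range for the 1st.

1st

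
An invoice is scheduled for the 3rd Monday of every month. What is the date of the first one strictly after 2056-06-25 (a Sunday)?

June 2056 starts on a Thursday; its first Monday is the 5th, so the 3rd Monday is the 19th — 2056-06-19.
That is not after 2056-06-25, so look at July 2056.
July 2056 starts on a Saturday; its first Monday is the 3rd, so the 3rd Monday is the 17th — 2056-07-17.

2056-07-17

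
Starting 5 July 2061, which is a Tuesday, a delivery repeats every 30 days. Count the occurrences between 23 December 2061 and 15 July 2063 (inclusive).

19

Occurrences land 30·i days after 5 July 2061 for i = 0, 1, 2, …
23 December 2061 is 171 days after the start; 171 ÷ 30 = 5 remainder 21; since the remainder is 21, round up to i = 6. First occurrence in the window: #7 on 1 January 2062 (6×30 = 180 days in).
15 July 2063 is 740 days after the start; 740 ÷ 30 = 24 remainder 20. Last occurrence in the window: #25 on 25 June 2063.
Occurrences #7 through #25: 19 in total.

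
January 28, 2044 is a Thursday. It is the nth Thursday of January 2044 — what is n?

4th

Day 28 falls in week ⌈28/7⌉ of the month.
Days 1–7 hold the 1st Thursday, 8–14 the 2nd, 15–21 the 3rd, 22–28 the 4th, 29–31 the 5th.
28 is in the range for the 4th.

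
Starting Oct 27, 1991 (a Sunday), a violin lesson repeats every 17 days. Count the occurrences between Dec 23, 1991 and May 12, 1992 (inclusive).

8

Occurrences land 17·i days after Oct 27, 1991 for i = 0, 1, 2, …
Dec 23, 1991 is 57 days after the start; 57 ÷ 17 = 3 remainder 6; since the remainder is 6, round up to i = 4. First occurrence in the window: #5 on Jan 3, 1992 (4×17 = 68 days in).
May 12, 1992 is 198 days after the start; 198 ÷ 17 = 11 remainder 11. Last occurrence in the window: #12 on May 1, 1992.
Occurrences #5 through #12: 8 in total.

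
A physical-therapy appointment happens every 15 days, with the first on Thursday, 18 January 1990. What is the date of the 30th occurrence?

29 March 1991

The 30th occurrence is 29 intervals after the first: 29 × 15 = 435 days after 18 January 1990.
January has 31 days — 13 days to the end of January leaves 422.
From end of January to end of 1990 is 334 days (88 left).
January has 31 days (57 left).
February has 28 days (29 left).
29 days into March → 29 March 1991.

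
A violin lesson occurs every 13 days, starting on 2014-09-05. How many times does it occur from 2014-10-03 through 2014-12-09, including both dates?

Occurrences land 13·i days after 2014-09-05 for i = 0, 1, 2, …
2014-10-03 is 28 days after the start; 28 ÷ 13 = 2 remainder 2; since the remainder is 2, round up to i = 3. First occurrence in the window: #4 on 2014-10-14 (3×13 = 39 days in).
2014-12-09 is 95 days after the start; 95 ÷ 13 = 7 remainder 4. Last occurrence in the window: #8 on 2014-12-05.
Occurrences #4 through #8: 5 in total.

5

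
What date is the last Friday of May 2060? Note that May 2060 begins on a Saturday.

May 2060 begins on a Saturday, so the first Friday is May 7 (6 days later).
May 2060 has 31 days. Adding weeks: 7, 14, 21, 28 — the last one ≤ 31 is the 28th.

May 28, 2060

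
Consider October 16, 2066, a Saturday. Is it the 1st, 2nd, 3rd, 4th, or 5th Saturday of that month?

3rd

Day 16 falls in week ⌈16/7⌉ of the month.
Days 1–7 hold the 1st Saturday, 8–14 the 2nd, 15–21 the 3rd, 22–28 the 4th, 29–31 the 5th.
16 is in the range for the 3rd.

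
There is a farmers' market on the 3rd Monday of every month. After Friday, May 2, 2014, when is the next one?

May 2014 starts on a Thursday; its first Monday is the 5th, so the 3rd Monday is the 19th — May 19, 2014.
May 19, 2014 is after May 2, 2014, so that is the next one.

May 19, 2014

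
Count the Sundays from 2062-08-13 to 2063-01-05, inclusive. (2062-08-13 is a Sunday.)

21

2062-08-13 is a Sunday; the first Sunday on or after it is 2062-08-13.
From 2062-08-13 to 2063-01-05: 18 + 30 + 31 + 30 + 31 + 5 = 145 days (rest of August, September, October, November, December, January).
145 ÷ 7 = 20 full weeks with remainder 5, so 20 more Sundays after the first → 21.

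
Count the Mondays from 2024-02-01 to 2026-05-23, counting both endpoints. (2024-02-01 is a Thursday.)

2024-02-01 is a Thursday; the first Monday on or after it is 2024-02-05 (4 days later).
From 2024-02-05 to 2026-05-23: 330 + 365 + 143 = 838 days (rest of 2024, 2025, to 2026-05-23 in 2026).
838 ÷ 7 = 119 full weeks with remainder 5, so 119 more Mondays after the first → 120.

120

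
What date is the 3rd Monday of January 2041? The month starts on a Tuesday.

January 21, 2041

January 2041 begins on a Tuesday, so the first Monday is January 7 (6 days later).
The 3rd Monday is 2 weeks later: 7 + 14 = 21.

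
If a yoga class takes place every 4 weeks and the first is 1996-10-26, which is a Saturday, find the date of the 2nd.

The 2nd occurrence is 1 interval after the first: 1 × 28 = 28 days after 1996-10-26.
October has 31 days — 5 days to the end of October leaves 23.
23 days into November → 1996-11-23.

1996-11-23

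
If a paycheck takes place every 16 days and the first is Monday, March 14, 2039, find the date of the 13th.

September 22, 2039

The 13th occurrence is 12 intervals after the first: 12 × 16 = 192 days after March 14, 2039.
March has 31 days — 17 days to the end of March leaves 175.
April has 30 days (145 left).
May has 31 days (114 left).
June has 30 days (84 left).
July has 31 days (53 left).
August has 31 days (22 left).
22 days into September → September 22, 2039.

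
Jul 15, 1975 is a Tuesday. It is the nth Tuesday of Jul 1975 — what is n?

Day 15 falls in week ⌈15/7⌉ of the month.
Days 1–7 hold the 1st Tuesday, 8–14 the 2nd, 15–21 the 3rd, 22–28 the 4th, 29–31 the 5th.
15 is in the range for the 3rd.

3rd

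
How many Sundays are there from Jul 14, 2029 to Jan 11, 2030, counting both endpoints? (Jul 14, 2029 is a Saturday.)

26

Jul 14, 2029 is a Saturday; the first Sunday on or after it is Jul 15, 2029 (1 day later).
From Jul 15, 2029 to Jan 11, 2030: 16 + 31 + 30 + 31 + 30 + 31 + 11 = 180 days (rest of Jul, Aug, Sep, Oct, Nov, Dec, Jan).
180 ÷ 7 = 25 full weeks with remainder 5, so 25 more Sundays after the first → 26.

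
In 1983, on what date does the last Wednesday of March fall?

30 March 1983

The first Wednesday of March 1983 is March 2.
March 1983 has 31 days. Adding weeks: 2, 9, 16, 23, 30 — the last one ≤ 31 is the 30th.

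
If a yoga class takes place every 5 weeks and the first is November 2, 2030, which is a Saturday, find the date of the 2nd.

The 2nd occurrence is 1 interval after the first: 1 × 35 = 35 days after November 2, 2030.
November has 30 days — 28 days to the end of November leaves 7.
7 days into December → December 7, 2030.

December 7, 2030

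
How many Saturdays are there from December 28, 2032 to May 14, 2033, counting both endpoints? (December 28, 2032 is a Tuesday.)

December 28, 2032 is a Tuesday; the first Saturday on or after it is January 1, 2033 (4 days later).
From January 1, 2033 to May 14, 2033: 30 + 28 + 31 + 30 + 14 = 133 days (rest of January, February, March, April, May).
133 ÷ 7 = 19 full weeks with remainder 0, so 19 more Saturdays after the first → 20.

20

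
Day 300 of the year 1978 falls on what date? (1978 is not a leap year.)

January has 31 days (300 − 31 = 269 remain).
February has 28 days (269 − 28 = 241 remain).
March has 31 days (241 − 31 = 210 remain).
April has 30 days (210 − 30 = 180 remain).
May has 31 days (180 − 31 = 149 remain).
June has 30 days (149 − 30 = 119 remain).
July has 31 days (119 − 31 = 88 remain).
August has 31 days (88 − 31 = 57 remain).
September has 30 days (57 − 30 = 27 remain).
27 into October → October 27.

27 October 1978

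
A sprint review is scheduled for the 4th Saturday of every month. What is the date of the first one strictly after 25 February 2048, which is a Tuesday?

February 2048 starts on a Saturday; its first Saturday is the 1st, so the 4th Saturday is the 22nd — 22 February 2048.
That is not after 25 February 2048, so look at March 2048.
March 2048 starts on a Sunday; its first Saturday is the 7th, so the 4th Saturday is the 28th — 28 March 2048.

28 March 2048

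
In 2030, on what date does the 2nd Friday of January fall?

The first Friday of January 2030 is January 4.
The 2nd Friday is 1 weeks later: 4 + 7 = 11.

11 January 2030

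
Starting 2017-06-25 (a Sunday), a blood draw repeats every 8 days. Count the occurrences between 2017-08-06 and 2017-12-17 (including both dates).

16

Occurrences land 8·i days after 2017-06-25 for i = 0, 1, 2, …
2017-08-06 is 42 days after the start; 42 ÷ 8 = 5 remainder 2; since the remainder is 2, round up to i = 6. First occurrence in the window: #7 on 2017-08-12 (6×8 = 48 days in).
2017-12-17 is 175 days after the start; 175 ÷ 8 = 21 remainder 7. Last occurrence in the window: #22 on 2017-12-10.
Occurrences #7 through #22: 16 in total.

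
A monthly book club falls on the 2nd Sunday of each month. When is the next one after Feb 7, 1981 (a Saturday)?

Feb 1981 starts on a Sunday; its first Sunday is the 1st, so the 2nd Sunday is the 8th — Feb 8, 1981.
Feb 8, 1981 is after Feb 7, 1981, so that is the next one.

Feb 8, 1981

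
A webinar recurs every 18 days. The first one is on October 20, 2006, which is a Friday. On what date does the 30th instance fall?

March 25, 2008

The 30th occurrence is 29 intervals after the first: 29 × 18 = 522 days after October 20, 2006.
October has 31 days — 11 days to the end of October leaves 511.
From end of October to end of 2006 is 61 days (450 left).
2007 has 365 days (85 left).
January has 31 days (54 left).
February has 29 days (25 left).
25 days into March → March 25, 2008.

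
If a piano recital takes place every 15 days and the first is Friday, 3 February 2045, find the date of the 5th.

The 5th occurrence is 4 intervals after the first: 4 × 15 = 60 days after 3 February 2045.
February has 28 days — 25 days to the end of February leaves 35.
March has 31 days (4 left).
4 days into April → 4 April 2045.

4 April 2045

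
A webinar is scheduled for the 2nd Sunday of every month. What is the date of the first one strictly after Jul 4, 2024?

Jul 14, 2024

Jul 2024 starts on a Monday; its first Sunday is the 7th, so the 2nd Sunday is the 14th — Jul 14, 2024.
Jul 14, 2024 is after Jul 4, 2024, so that is the next one.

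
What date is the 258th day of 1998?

January has 31 days (258 − 31 = 227 remain).
February has 28 days (227 − 28 = 199 remain).
March has 31 days (199 − 31 = 168 remain).
April has 30 days (168 − 30 = 138 remain).
May has 31 days (138 − 31 = 107 remain).
June has 30 days (107 − 30 = 77 remain).
July has 31 days (77 − 31 = 46 remain).
August has 31 days (46 − 31 = 15 remain).
15 into September → September 15.

15 September 1998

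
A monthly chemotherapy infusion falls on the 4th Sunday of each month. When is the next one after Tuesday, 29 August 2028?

August 2028 starts on a Tuesday; its first Sunday is the 6th, so the 4th Sunday is the 27th — 27 August 2028.
That is not after 29 August 2028, so look at September 2028.
September 2028 starts on a Friday; its first Sunday is the 3rd, so the 4th Sunday is the 24th — 24 September 2028.

24 September 2028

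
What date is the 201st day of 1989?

January has 31 days (201 − 31 = 170 remain).
February has 28 days (170 − 28 = 142 remain).
March has 31 days (142 − 31 = 111 remain).
April has 30 days (111 − 30 = 81 remain).
May has 31 days (81 − 31 = 50 remain).
June has 30 days (50 − 30 = 20 remain).
20 into July → July 20.

July 20, 1989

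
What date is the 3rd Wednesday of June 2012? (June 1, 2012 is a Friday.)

June 20, 2012

June 2012 begins on a Friday, so the first Wednesday is June 6 (5 days later).
The 3rd Wednesday is 2 weeks later: 6 + 14 = 20.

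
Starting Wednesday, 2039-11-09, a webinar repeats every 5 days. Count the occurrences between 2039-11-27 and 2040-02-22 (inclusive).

Occurrences land 5·i days after 2039-11-09 for i = 0, 1, 2, …
2039-11-27 is 18 days after the start; 18 ÷ 5 = 3 remainder 3; since the remainder is 3, round up to i = 4. First occurrence in the window: #5 on 2039-11-29 (4×5 = 20 days in).
2040-02-22 is 105 days after the start; 105 ÷ 5 = 21 remainder 0. Last occurrence in the window: #22 on 2040-02-22.
Occurrences #5 through #22: 18 in total.

18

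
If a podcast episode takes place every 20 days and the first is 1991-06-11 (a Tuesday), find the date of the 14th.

The 14th occurrence is 13 intervals after the first: 13 × 20 = 260 days after 1991-06-11.
June has 30 days — 19 days to the end of June leaves 241.
July has 31 days (210 left).
August has 31 days (179 left).
September has 30 days (149 left).
October has 31 days (118 left).
November has 30 days (88 left).
December has 31 days (57 left).
January has 31 days (26 left).
26 days into February → 1992-02-26.

1992-02-26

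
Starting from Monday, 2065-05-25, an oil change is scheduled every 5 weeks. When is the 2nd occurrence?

The 2nd occurrence is 1 interval after the first: 1 × 35 = 35 days after 2065-05-25.
May has 31 days — 6 days to the end of May leaves 29.
29 days into June → 2065-06-29.

2065-06-29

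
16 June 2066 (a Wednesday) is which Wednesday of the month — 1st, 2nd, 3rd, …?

Day 16 falls in week ⌈16/7⌉ of the month.
Days 1–7 hold the 1st Wednesday, 8–14 the 2nd, 15–21 the 3rd, 22–28 the 4th, 29–31 the 5th.
16 is in the range for the 3rd.

3rd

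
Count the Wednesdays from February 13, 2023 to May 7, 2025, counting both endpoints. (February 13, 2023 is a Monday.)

February 13, 2023 is a Monday; the first Wednesday on or after it is February 15, 2023 (2 days later).
From February 15, 2023 to May 7, 2025: 319 + 366 + 127 = 812 days (rest of 2023, 2024, to May 7, 2025 in 2025).
812 ÷ 7 = 116 full weeks with remainder 0, so 116 more Wednesdays after the first → 117.

117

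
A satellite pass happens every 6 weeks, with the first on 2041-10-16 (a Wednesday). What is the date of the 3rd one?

2042-01-08

The 3rd occurrence is 2 intervals after the first: 2 × 42 = 84 days after 2041-10-16.
October has 31 days — 15 days to the end of October leaves 69.
November has 30 days (39 left).
December has 31 days (8 left).
8 days into January → 2042-01-08.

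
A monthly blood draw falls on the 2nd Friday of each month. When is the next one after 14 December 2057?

11 January 2058

December 2057 starts on a Saturday; its first Friday is the 7th, so the 2nd Friday is the 14th — 14 December 2057.
That is not after 14 December 2057, so look at January 2058.
January 2058 starts on a Tuesday; its first Friday is the 4th, so the 2nd Friday is the 11th — 11 January 2058.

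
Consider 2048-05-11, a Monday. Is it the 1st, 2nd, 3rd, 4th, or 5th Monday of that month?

2nd

Day 11 falls in week ⌈11/7⌉ of the month.
Days 1–7 hold the 1st Monday, 8–14 the 2nd, 15–21 the 3rd, 22–28 the 4th, 29–31 the 5th.
11 is in the range for the 2nd.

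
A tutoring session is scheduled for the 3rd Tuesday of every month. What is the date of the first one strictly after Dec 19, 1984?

Jan 15, 1985

Dec 1984 starts on a Saturday; its first Tuesday is the 4th, so the 3rd Tuesday is the 18th — Dec 18, 1984.
That is not after Dec 19, 1984, so look at Jan 1985.
Jan 1985 starts on a Tuesday; its first Tuesday is the 1st, so the 3rd Tuesday is the 15th — Jan 15, 1985.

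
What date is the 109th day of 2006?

Apr 19, 2006

Jan has 31 days (109 − 31 = 78 remain).
Feb has 28 days (78 − 28 = 50 remain).
Mar has 31 days (50 − 31 = 19 remain).
19 into Apr → Apr 19.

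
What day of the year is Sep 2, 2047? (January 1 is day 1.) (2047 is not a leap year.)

Days in months before Sep: 31 + 28 + 31 + 30 + 31 + 30 + 31 + 31 = 243.
Plus 2 days into Sep → day 245.

245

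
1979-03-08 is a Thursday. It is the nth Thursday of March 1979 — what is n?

Day 8 falls in week ⌈8/7⌉ of the month.
Days 1–7 hold the 1st Thursday, 8–14 the 2nd, 15–21 the 3rd, 22–28 the 4th, 29–31 the 5th.
8 is in the range for the 2nd.

2nd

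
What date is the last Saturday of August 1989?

August 26, 1989

The first Saturday of August 1989 is August 5.
August 1989 has 31 days. Adding weeks: 5, 12, 19, 26 — the last one ≤ 31 is the 26th.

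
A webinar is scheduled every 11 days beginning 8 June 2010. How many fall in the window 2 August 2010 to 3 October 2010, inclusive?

Occurrences land 11·i days after 8 June 2010 for i = 0, 1, 2, …
2 August 2010 is 55 days after the start; 55 ÷ 11 = 5 remainder 0. First occurrence in the window: #6 on 2 August 2010 (5×11 = 55 days in).
3 October 2010 is 117 days after the start; 117 ÷ 11 = 10 remainder 7. Last occurrence in the window: #11 on 26 September 2010.
Occurrences #6 through #11: 6 in total.

6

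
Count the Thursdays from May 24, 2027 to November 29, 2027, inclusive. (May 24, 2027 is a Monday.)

May 24, 2027 is a Monday; the first Thursday on or after it is May 27, 2027 (3 days later).
From May 27, 2027 to November 29, 2027: 4 + 30 + 31 + 31 + 30 + 31 + 29 = 186 days (rest of May, June, July, August, September, October, November).
186 ÷ 7 = 26 full weeks with remainder 4, so 26 more Thursdays after the first → 27.

27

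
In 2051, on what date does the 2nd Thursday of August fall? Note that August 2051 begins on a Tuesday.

August 10, 2051

August 2051 begins on a Tuesday, so the first Thursday is August 3 (2 days later).
The 2nd Thursday is 1 weeks later: 3 + 7 = 10.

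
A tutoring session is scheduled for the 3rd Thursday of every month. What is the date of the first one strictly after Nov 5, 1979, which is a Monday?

Nov 1979 starts on a Thursday; its first Thursday is the 1st, so the 3rd Thursday is the 15th — Nov 15, 1979.
Nov 15, 1979 is after Nov 5, 1979, so that is the next one.

Nov 15, 1979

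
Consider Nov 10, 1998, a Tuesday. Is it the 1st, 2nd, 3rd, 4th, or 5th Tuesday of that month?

Day 10 falls in week ⌈10/7⌉ of the month.
Days 1–7 hold the 1st Tuesday, 8–14 the 2nd, 15–21 the 3rd, 22–28 the 4th, 29–31 the 5th.
10 is in the range for the 2nd.

2nd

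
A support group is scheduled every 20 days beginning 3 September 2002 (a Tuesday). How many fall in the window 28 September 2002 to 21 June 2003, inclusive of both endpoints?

13

Occurrences land 20·i days after 3 September 2002 for i = 0, 1, 2, …
28 September 2002 is 25 days after the start; 25 ÷ 20 = 1 remainder 5; since the remainder is 5, round up to i = 2. First occurrence in the window: #3 on 13 October 2002 (2×20 = 40 days in).
21 June 2003 is 291 days after the start; 291 ÷ 20 = 14 remainder 11. Last occurrence in the window: #15 on 10 June 2003.
Occurrences #3 through #15: 13 in total.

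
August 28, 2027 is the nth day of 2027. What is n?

240

Days in months before August: 31 + 28 + 31 + 30 + 31 + 30 + 31 = 212.
Plus 28 days into August → day 240.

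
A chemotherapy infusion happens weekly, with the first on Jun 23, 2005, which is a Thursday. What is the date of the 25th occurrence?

Dec 8, 2005

The 25th occurrence is 24 intervals after the first: 24 × 7 = 168 days after Jun 23, 2005.
Jun has 30 days — 7 days to the end of Jun leaves 161.
Jul has 31 days (130 left).
Aug has 31 days (99 left).
Sep has 30 days (69 left).
Oct has 31 days (38 left).
Nov has 30 days (8 left).
8 days into Dec → Dec 8, 2005.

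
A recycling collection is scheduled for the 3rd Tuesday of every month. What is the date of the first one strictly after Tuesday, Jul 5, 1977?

Jul 1977 starts on a Friday; its first Tuesday is the 5th, so the 3rd Tuesday is the 19th — Jul 19, 1977.
Jul 19, 1977 is after Jul 5, 1977, so that is the next one.

Jul 19, 1977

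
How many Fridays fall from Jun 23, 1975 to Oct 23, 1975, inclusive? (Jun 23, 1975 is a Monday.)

Jun 23, 1975 is a Monday; the first Friday on or after it is Jun 27, 1975 (4 days later).
From Jun 27, 1975 to Oct 23, 1975: 3 + 31 + 31 + 30 + 23 = 118 days (rest of Jun, Jul, Aug, Sep, Oct).
118 ÷ 7 = 16 full weeks with remainder 6, so 16 more Fridays after the first → 17.

17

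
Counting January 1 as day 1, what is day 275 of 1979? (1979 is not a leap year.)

Jan has 31 days (275 − 31 = 244 remain).
Feb has 28 days (244 − 28 = 216 remain).
Mar has 31 days (216 − 31 = 185 remain).
Apr has 30 days (185 − 30 = 155 remain).
May has 31 days (155 − 31 = 124 remain).
Jun has 30 days (124 − 30 = 94 remain).
Jul has 31 days (94 − 31 = 63 remain).
Aug has 31 days (63 − 31 = 32 remain).
Sep has 30 days (32 − 30 = 2 remain).
2 into Oct → Oct 2.

Oct 2, 1979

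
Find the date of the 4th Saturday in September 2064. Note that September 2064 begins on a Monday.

September 2064 begins on a Monday, so the first Saturday is September 6 (5 days later).
The 4th Saturday is 3 weeks later: 6 + 21 = 27.

27 September 2064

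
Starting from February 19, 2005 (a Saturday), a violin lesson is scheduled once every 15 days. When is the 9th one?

The 9th occurrence is 8 intervals after the first: 8 × 15 = 120 days after February 19, 2005.
February has 28 days — 9 days to the end of February leaves 111.
March has 31 days (80 left).
April has 30 days (50 left).
May has 31 days (19 left).
19 days into June → June 19, 2005.

June 19, 2005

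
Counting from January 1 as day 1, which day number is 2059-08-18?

Days in months before August: 31 + 28 + 31 + 30 + 31 + 30 + 31 = 212.
Plus 18 days into August → day 230.

230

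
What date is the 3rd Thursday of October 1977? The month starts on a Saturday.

20 October 1977

October 1977 begins on a Saturday, so the first Thursday is October 6 (5 days later).
The 3rd Thursday is 2 weeks later: 6 + 14 = 20.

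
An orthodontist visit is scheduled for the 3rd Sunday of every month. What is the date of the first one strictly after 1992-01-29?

January 1992 starts on a Wednesday; its first Sunday is the 5th, so the 3rd Sunday is the 19th — 1992-01-19.
That is not after 1992-01-29, so look at February 1992.
February 1992 starts on a Saturday; its first Sunday is the 2nd, so the 3rd Sunday is the 16th — 1992-02-16.

1992-02-16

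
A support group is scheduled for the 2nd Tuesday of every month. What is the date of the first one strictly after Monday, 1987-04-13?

April 1987 starts on a Wednesday; its first Tuesday is the 7th, so the 2nd Tuesday is the 14th — 1987-04-14.
1987-04-14 is after 1987-04-13, so that is the next one.

1987-04-14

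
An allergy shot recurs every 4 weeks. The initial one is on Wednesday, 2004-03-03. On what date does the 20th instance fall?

2005-08-17

The 20th occurrence is 19 intervals after the first: 19 × 28 = 532 days after 2004-03-03.
March has 31 days — 28 days to the end of March leaves 504.
From end of March to end of 2004 is 275 days (229 left).
January has 31 days (198 left).
February has 28 days (170 left).
March has 31 days (139 left).
April has 30 days (109 left).
May has 31 days (78 left).
June has 30 days (48 left).
July has 31 days (17 left).
17 days into August → 2005-08-17.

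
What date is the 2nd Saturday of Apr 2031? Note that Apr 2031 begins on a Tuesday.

Apr 12, 2031

Apr 2031 begins on a Tuesday, so the first Saturday is Apr 5 (4 days later).
The 2nd Saturday is 1 weeks later: 5 + 7 = 12.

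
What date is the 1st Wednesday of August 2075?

7 August 2075

The first Wednesday of August 2075 is August 7.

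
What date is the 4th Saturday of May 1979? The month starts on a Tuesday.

May 1979 begins on a Tuesday, so the first Saturday is May 5 (4 days later).
The 4th Saturday is 3 weeks later: 5 + 21 = 26.

May 26, 1979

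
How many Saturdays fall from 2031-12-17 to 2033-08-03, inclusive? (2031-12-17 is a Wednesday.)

85

2031-12-17 is a Wednesday; the first Saturday on or after it is 2031-12-20 (3 days later).
From 2031-12-20 to 2033-08-03: 11 + 366 + 215 = 592 days (rest of 2031, 2032, to 2033-08-03 in 2033).
592 ÷ 7 = 84 full weeks with remainder 4, so 84 more Saturdays after the first → 85.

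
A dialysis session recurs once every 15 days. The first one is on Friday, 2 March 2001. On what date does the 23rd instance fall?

26 January 2002

The 23rd occurrence is 22 intervals after the first: 22 × 15 = 330 days after 2 March 2001.
March has 31 days — 29 days to the end of March leaves 301.
April has 30 days (271 left).
May has 31 days (240 left).
June has 30 days (210 left).
July has 31 days (179 left).
August has 31 days (148 left).
September has 30 days (118 left).
October has 31 days (87 left).
November has 30 days (57 left).
December has 31 days (26 left).
26 days into January → 26 January 2002.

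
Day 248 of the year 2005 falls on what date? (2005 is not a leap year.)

January has 31 days (248 − 31 = 217 remain).
February has 28 days (217 − 28 = 189 remain).
March has 31 days (189 − 31 = 158 remain).
April has 30 days (158 − 30 = 128 remain).
May has 31 days (128 − 31 = 97 remain).
June has 30 days (97 − 30 = 67 remain).
July has 31 days (67 − 31 = 36 remain).
August has 31 days (36 − 31 = 5 remain).
5 into September → September 5.

5 September 2005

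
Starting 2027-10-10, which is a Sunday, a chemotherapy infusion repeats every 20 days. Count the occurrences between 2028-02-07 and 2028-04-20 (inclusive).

4

Occurrences land 20·i days after 2027-10-10 for i = 0, 1, 2, …
2028-02-07 is 120 days after the start; 120 ÷ 20 = 6 remainder 0. First occurrence in the window: #7 on 2028-02-07 (6×20 = 120 days in).
2028-04-20 is 193 days after the start; 193 ÷ 20 = 9 remainder 13. Last occurrence in the window: #10 on 2028-04-07.
Occurrences #7 through #10: 4 in total.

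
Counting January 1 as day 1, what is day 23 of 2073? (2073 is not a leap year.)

23 into January → January 23.

January 23, 2073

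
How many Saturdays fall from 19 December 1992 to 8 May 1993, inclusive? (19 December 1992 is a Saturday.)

21

19 December 1992 is a Saturday; the first Saturday on or after it is 19 December 1992.
From 19 December 1992 to 8 May 1993: 12 + 31 + 28 + 31 + 30 + 8 = 140 days (rest of December, January, February, March, April, May).
140 ÷ 7 = 20 full weeks with remainder 0, so 20 more Saturdays after the first → 21.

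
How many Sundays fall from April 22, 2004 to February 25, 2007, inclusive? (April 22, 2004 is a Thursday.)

April 22, 2004 is a Thursday; the first Sunday on or after it is April 25, 2004 (3 days later).
From April 25, 2004 to February 25, 2007: 250 + 365 + 365 + 56 = 1036 days (rest of 2004, 2005, 2006, to February 25, 2007 in 2007).
1036 ÷ 7 = 148 full weeks with remainder 0, so 148 more Sundays after the first → 149.

149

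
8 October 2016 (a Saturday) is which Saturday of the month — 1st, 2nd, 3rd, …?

2nd

Day 8 falls in week ⌈8/7⌉ of the month.
Days 1–7 hold the 1st Saturday, 8–14 the 2nd, 15–21 the 3rd, 22–28 the 4th, 29–31 the 5th.
8 is in the range for the 2nd.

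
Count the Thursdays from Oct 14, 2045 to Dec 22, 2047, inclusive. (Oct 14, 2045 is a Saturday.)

Oct 14, 2045 is a Saturday; the first Thursday on or after it is Oct 19, 2045 (5 days later).
From Oct 19, 2045 to Dec 22, 2047: 73 + 365 + 356 = 794 days (rest of 2045, 2046, to Dec 22, 2047 in 2047).
794 ÷ 7 = 113 full weeks with remainder 3, so 113 more Thursdays after the first → 114.

114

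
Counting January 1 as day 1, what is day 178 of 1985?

Jun 27, 1985

Jan has 31 days (178 − 31 = 147 remain).
Feb has 28 days (147 − 28 = 119 remain).
Mar has 31 days (119 − 31 = 88 remain).
Apr has 30 days (88 − 30 = 58 remain).
May has 31 days (58 − 31 = 27 remain).
27 into Jun → Jun 27.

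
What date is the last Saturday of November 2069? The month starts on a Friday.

November 30, 2069

November 2069 begins on a Friday, so the first Saturday is November 2 (1 day later).
November 2069 has 30 days. Adding weeks: 2, 9, 16, 23, 30 — the last one ≤ 30 is the 30th.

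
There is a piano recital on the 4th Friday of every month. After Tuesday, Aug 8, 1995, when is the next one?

Aug 25, 1995

Aug 1995 starts on a Tuesday; its first Friday is the 4th, so the 4th Friday is the 25th — Aug 25, 1995.
Aug 25, 1995 is after Aug 8, 1995, so that is the next one.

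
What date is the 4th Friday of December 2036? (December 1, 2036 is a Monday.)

December 2036 begins on a Monday, so the first Friday is December 5 (4 days later).
The 4th Friday is 3 weeks later: 5 + 21 = 26.

26 December 2036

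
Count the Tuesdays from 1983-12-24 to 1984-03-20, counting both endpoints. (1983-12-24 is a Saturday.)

1983-12-24 is a Saturday; the first Tuesday on or after it is 1983-12-27 (3 days later).
From 1983-12-27 to 1984-03-20: 4 + 31 + 29 + 20 = 84 days (rest of December, January, February, March).
84 ÷ 7 = 12 full weeks with remainder 0, so 12 more Tuesdays after the first → 13.

13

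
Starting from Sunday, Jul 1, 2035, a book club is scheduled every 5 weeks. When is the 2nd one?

Aug 5, 2035

The 2nd occurrence is 1 interval after the first: 1 × 35 = 35 days after Jul 1, 2035.
Jul has 31 days — 30 days to the end of Jul leaves 5.
5 days into Aug → Aug 5, 2035.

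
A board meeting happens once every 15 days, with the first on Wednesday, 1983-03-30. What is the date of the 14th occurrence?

1983-10-11

The 14th occurrence is 13 intervals after the first: 13 × 15 = 195 days after 1983-03-30.
March has 31 days — 1 day to the end of March leaves 194.
April has 30 days (164 left).
May has 31 days (133 left).
June has 30 days (103 left).
July has 31 days (72 left).
August has 31 days (41 left).
September has 30 days (11 left).
11 days into October → 1983-10-11.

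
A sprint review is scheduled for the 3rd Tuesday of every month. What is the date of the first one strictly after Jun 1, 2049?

Jun 15, 2049

Jun 2049 starts on a Tuesday; its first Tuesday is the 1st, so the 3rd Tuesday is the 15th — Jun 15, 2049.
Jun 15, 2049 is after Jun 1, 2049, so that is the next one.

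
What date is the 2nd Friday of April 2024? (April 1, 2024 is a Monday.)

2024-04-12

April 2024 begins on a Monday, so the first Friday is April 5 (4 days later).
The 2nd Friday is 1 weeks later: 5 + 7 = 12.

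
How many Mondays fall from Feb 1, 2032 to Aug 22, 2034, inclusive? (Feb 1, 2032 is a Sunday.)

134

Feb 1, 2032 is a Sunday; the first Monday on or after it is Feb 2, 2032 (1 day later).
From Feb 2, 2032 to Aug 22, 2034: 333 + 365 + 234 = 932 days (rest of 2032, 2033, to Aug 22, 2034 in 2034).
932 ÷ 7 = 133 full weeks with remainder 1, so 133 more Mondays after the first → 134.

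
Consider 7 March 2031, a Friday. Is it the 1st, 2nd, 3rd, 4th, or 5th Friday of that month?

1st

Day 7 falls in week ⌈7/7⌉ of the month.
Days 1–7 hold the 1st Friday, 8–14 the 2nd, 15–21 the 3rd, 22–28 the 4th, 29–31 the 5th.
7 is in the range for the 1st.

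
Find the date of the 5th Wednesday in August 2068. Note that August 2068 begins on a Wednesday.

2068-08-29

August 2068 begins on a Wednesday, so the first Wednesday is August 1.
The 5th Wednesday is 4 weeks later: 1 + 28 = 29.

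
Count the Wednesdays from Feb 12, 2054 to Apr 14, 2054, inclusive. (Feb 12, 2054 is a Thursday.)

Feb 12, 2054 is a Thursday; the first Wednesday on or after it is Feb 18, 2054 (6 days later).
From Feb 18, 2054 to Apr 14, 2054: 10 + 31 + 14 = 55 days (rest of Feb, Mar, Apr).
55 ÷ 7 = 7 full weeks with remainder 6, so 7 more Wednesdays after the first → 8.

8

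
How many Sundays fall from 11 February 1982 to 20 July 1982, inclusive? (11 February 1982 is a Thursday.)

23

11 February 1982 is a Thursday; the first Sunday on or after it is 14 February 1982 (3 days later).
From 14 February 1982 to 20 July 1982: 14 + 31 + 30 + 31 + 30 + 20 = 156 days (rest of February, March, April, May, June, July).
156 ÷ 7 = 22 full weeks with remainder 2, so 22 more Sundays after the first → 23.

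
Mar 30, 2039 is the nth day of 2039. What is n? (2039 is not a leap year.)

Days in months before Mar: 31 + 28 = 59.
Plus 30 days into Mar → day 89.

89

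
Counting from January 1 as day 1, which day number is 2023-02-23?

54

Days in months before February: 31 = 31.
Plus 23 days into February → day 54.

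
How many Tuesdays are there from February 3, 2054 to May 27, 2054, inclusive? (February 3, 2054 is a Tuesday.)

February 3, 2054 is a Tuesday; the first Tuesday on or after it is February 3, 2054.
From February 3, 2054 to May 27, 2054: 25 + 31 + 30 + 27 = 113 days (rest of February, March, April, May).
113 ÷ 7 = 16 full weeks with remainder 1, so 16 more Tuesdays after the first → 17.

17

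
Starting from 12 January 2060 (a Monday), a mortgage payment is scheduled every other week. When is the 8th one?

The 8th occurrence is 7 intervals after the first: 7 × 14 = 98 days after 12 January 2060.
January has 31 days — 19 days to the end of January leaves 79.
February has 29 days (50 left).
March has 31 days (19 left).
19 days into April → 19 April 2060.

19 April 2060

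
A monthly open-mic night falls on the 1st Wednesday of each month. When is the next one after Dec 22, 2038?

Jan 5, 2039

Dec 2038 starts on a Wednesday, so its 1st Wednesday is Dec 1, 2038.
That is not after Dec 22, 2038, so look at Jan 2039.
Jan 2039 starts on a Saturday, so its 1st Wednesday is Jan 5, 2039 (4 days in).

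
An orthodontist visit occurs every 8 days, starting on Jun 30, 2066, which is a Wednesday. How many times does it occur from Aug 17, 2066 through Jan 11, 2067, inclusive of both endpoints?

19

Occurrences land 8·i days after Jun 30, 2066 for i = 0, 1, 2, …
Aug 17, 2066 is 48 days after the start; 48 ÷ 8 = 6 remainder 0. First occurrence in the window: #7 on Aug 17, 2066 (6×8 = 48 days in).
Jan 11, 2067 is 195 days after the start; 195 ÷ 8 = 24 remainder 3. Last occurrence in the window: #25 on Jan 8, 2067.
Occurrences #7 through #25: 19 in total.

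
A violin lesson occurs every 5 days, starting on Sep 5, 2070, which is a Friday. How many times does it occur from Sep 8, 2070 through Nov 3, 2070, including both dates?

Occurrences land 5·i days after Sep 5, 2070 for i = 0, 1, 2, …
Sep 8, 2070 is 3 days after the start; 3 ÷ 5 = 0 remainder 3; since the remainder is 3, round up to i = 1. First occurrence in the window: #2 on Sep 10, 2070 (1×5 = 5 days in).
Nov 3, 2070 is 59 days after the start; 59 ÷ 5 = 11 remainder 4. Last occurrence in the window: #12 on Oct 30, 2070.
Occurrences #2 through #12: 11 in total.

11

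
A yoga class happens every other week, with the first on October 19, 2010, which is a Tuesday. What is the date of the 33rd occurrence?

January 10, 2012

The 33rd occurrence is 32 intervals after the first: 32 × 14 = 448 days after October 19, 2010.
October has 31 days — 12 days to the end of October leaves 436.
From end of October to end of 2010 is 61 days (375 left).
2011 has 365 days (10 left).
10 days into January → January 10, 2012.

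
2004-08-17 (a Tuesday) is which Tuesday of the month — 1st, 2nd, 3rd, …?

3rd

Day 17 falls in week ⌈17/7⌉ of the month.
Days 1–7 hold the 1st Tuesday, 8–14 the 2nd, 15–21 the 3rd, 22–28 the 4th, 29–31 the 5th.
17 is in the range for the 3rd.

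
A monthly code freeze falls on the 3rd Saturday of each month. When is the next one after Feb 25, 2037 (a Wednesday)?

Feb 2037 starts on a Sunday; its first Saturday is the 7th, so the 3rd Saturday is the 21st — Feb 21, 2037.
That is not after Feb 25, 2037, so look at Mar 2037.
Mar 2037 starts on a Sunday; its first Saturday is the 7th, so the 3rd Saturday is the 21st — Mar 21, 2037.

Mar 21, 2037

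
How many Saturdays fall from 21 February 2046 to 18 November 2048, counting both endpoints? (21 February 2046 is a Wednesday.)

21 February 2046 is a Wednesday; the first Saturday on or after it is 24 February 2046 (3 days later).
From 24 February 2046 to 18 November 2048: 310 + 365 + 323 = 998 days (rest of 2046, 2047, to 18 November 2048 in 2048).
998 ÷ 7 = 142 full weeks with remainder 4, so 142 more Saturdays after the first → 143.

143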